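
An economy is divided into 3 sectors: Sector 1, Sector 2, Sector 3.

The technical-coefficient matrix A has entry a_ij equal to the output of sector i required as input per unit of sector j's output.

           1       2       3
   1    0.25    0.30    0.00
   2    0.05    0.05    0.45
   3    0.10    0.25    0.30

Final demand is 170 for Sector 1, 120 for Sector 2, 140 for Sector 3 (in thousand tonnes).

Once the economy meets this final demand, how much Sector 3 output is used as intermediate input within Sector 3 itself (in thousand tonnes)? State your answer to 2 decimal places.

z_33 = 109.15

I − A =
  [   0.75    -0.30     0.00]
  [  -0.05     0.95    -0.45]
  [  -0.10    -0.25     0.70]
Cofactors of I−A, C_ij = (−1)^(i+j)·(minor ij) (rows/columns in the sector order above):
  C_11 = (0.95)(0.70) − (-0.45)(-0.25) = 0.5525
  C_12 = −[(-0.05)(0.70) − (-0.45)(-0.10)] = 0.0800
  C_13 = (-0.05)(-0.25) − (0.95)(-0.10) = 0.1075
  C_21 = −[(-0.30)(0.70) − (0.00)(-0.25)] = 0.2100
  C_22 = (0.75)(0.70) − (0.00)(-0.10) = 0.5250
  C_23 = −[(0.75)(-0.25) − (-0.30)(-0.10)] = 0.2175
  C_31 = (-0.30)(-0.45) − (0.00)(0.95) = 0.1350
  C_32 = −[(0.75)(-0.45) − (0.00)(-0.05)] = 0.3375
  C_33 = (0.75)(0.95) − (-0.30)(-0.05) = 0.6975
det(I−A) = Σ_j (I−A)_1j·C_1j = (0.75)(0.5525) + (-0.30)(0.0800) + (0.00)(0.1075) = 0.390375
adj(I−A) = Cᵀ =
  [ 0.5525   0.2100   0.1350]
  [ 0.0800   0.5250   0.3375]
  [ 0.1075   0.2175   0.6975]
(I − A)⁻¹ = adj(I−A) / det(I−A) ≈
  [   1.4153     0.5379     0.3458]
  [   0.2049     1.3449     0.8646]
  [   0.2754     0.5572     1.7867]
First solve x = (I − A)⁻¹ d = adj(I−A)·d / det(I−A); in particular x_3 = (0.1075·170 + 0.2175·120 + 0.6975·140) / 0.390375 = 142.025 / 0.390375 ≈ 363.8168.
Intermediate flow from 3 to 3: z_33 = a_33 · x_3 = 0.30 × 142.025 / 0.390375 = 42.6075 / 0.390375 ≈ 109.15.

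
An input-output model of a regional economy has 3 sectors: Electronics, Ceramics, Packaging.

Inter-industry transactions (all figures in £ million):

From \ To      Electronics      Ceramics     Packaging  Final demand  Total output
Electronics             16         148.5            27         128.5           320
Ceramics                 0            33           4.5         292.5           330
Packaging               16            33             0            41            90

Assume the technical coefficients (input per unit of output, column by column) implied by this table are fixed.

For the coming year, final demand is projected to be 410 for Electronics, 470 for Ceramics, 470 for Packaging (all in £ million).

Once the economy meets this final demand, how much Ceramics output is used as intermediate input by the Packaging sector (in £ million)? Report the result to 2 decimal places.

Technical coefficients a_ij = z_ij / X_j:
  a_EE = 16/320 = 0.05, a_CE = 0/320 = 0.00, a_PE = 16/320 = 0.05
  a_EC = 148.5/330 = 0.45, a_CC = 33/330 = 0.10, a_PC = 33/330 = 0.10
  a_EP = 27/90 = 0.30, a_CP = 4.5/90 = 0.05, a_PP = 0/90 = 0.00
I − A =
  [   0.95    -0.45    -0.30]
  [   0.00     0.90    -0.05]
  [  -0.05    -0.10     1.00]
Cofactors of I−A, C_ij = (−1)^(i+j)·(minor ij) (rows/columns in the sector order above):
  C_11 = (0.90)(1.00) − (-0.05)(-0.10) = 0.8950
  C_12 = −[(0.00)(1.00) − (-0.05)(-0.05)] = 0.0025
  C_13 = (0.00)(-0.10) − (0.90)(-0.05) = 0.0450
  C_21 = −[(-0.45)(1.00) − (-0.30)(-0.10)] = 0.4800
  C_22 = (0.95)(1.00) − (-0.30)(-0.05) = 0.9350
  C_23 = −[(0.95)(-0.10) − (-0.45)(-0.05)] = 0.1175
  C_31 = (-0.45)(-0.05) − (-0.30)(0.90) = 0.2925
  C_32 = −[(0.95)(-0.05) − (-0.30)(0.00)] = 0.0475
  C_33 = (0.95)(0.90) − (-0.45)(0.00) = 0.8550
det(I−A) = Σ_j (I−A)_1j·C_1j = (0.95)(0.8950) + (-0.45)(0.0025) + (-0.30)(0.0450) = 0.835625
adj(I−A) = Cᵀ =
  [ 0.8950   0.4800   0.2925]
  [ 0.0025   0.9350   0.0475]
  [ 0.0450   0.1175   0.8550]
(I − A)⁻¹ = adj(I−A) / det(I−A) ≈
  [   1.0711     0.5744     0.3500]
  [   0.0030     1.1189     0.0568]
  [   0.0539     0.1406     1.0232]
First solve x = (I − A)⁻¹ d = adj(I−A)·d / det(I−A); in particular x_P = (0.0450·410 + 0.1175·470 + 0.8550·470) / 0.835625 = 475.525 / 0.835625 ≈ 569.0651.
Intermediate flow from C to P: z_CP = a_CP · x_P = 0.05 × 475.525 / 0.835625 = 23.77625 / 0.835625 ≈ 28.45.

z_CP = 28.45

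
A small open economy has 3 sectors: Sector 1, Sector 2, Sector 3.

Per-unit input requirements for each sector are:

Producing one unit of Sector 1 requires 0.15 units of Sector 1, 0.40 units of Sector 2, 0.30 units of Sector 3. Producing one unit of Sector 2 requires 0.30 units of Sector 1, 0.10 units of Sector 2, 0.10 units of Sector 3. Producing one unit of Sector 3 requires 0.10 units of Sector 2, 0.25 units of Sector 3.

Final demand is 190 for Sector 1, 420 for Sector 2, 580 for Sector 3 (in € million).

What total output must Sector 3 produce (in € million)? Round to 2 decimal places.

x_3 = 1086.33

I − A =
  [   0.85    -0.30     0.00]
  [  -0.40     0.90    -0.10]
  [  -0.30    -0.10     0.75]
Cofactors of I−A, C_ij = (−1)^(i+j)·(minor ij) (rows/columns in the sector order above):
  C_11 = (0.90)(0.75) − (-0.10)(-0.10) = 0.6650
  C_12 = −[(-0.40)(0.75) − (-0.10)(-0.30)] = 0.3300
  C_13 = (-0.40)(-0.10) − (0.90)(-0.30) = 0.3100
  C_21 = −[(-0.30)(0.75) − (0.00)(-0.10)] = 0.2250
  C_22 = (0.85)(0.75) − (0.00)(-0.30) = 0.6375
  C_23 = −[(0.85)(-0.10) − (-0.30)(-0.30)] = 0.1750
  C_31 = (-0.30)(-0.10) − (0.00)(0.90) = 0.0300
  C_32 = −[(0.85)(-0.10) − (0.00)(-0.40)] = 0.0850
  C_33 = (0.85)(0.90) − (-0.30)(-0.40) = 0.6450
det(I−A) = Σ_j (I−A)_1j·C_1j = (0.85)(0.6650) + (-0.30)(0.3300) + (0.00)(0.3100) = 0.46625
adj(I−A) = Cᵀ =
  [ 0.6650   0.2250   0.0300]
  [ 0.3300   0.6375   0.0850]
  [ 0.3100   0.1750   0.6450]
(I − A)⁻¹ = adj(I−A) / det(I−A) ≈
  [   1.4263     0.4826     0.0643]
  [   0.7078     1.3673     0.1823]
  [   0.6649     0.3753     1.3834]
x = (I − A)⁻¹ d = adj(I−A)·d / det(I−A), with det(I−A) = 0.46625:
  x_1 = (0.6650·190 + 0.2250·420 + 0.0300·580) / 0.46625 = 238.25 / 0.46625 ≈ 510.99
  x_2 = (0.3300·190 + 0.6375·420 + 0.0850·580) / 0.46625 = 379.75 / 0.46625 ≈ 814.48
  x_3 = (0.3100·190 + 0.1750·420 + 0.6450·580) / 0.46625 = 506.50 / 0.46625 ≈ 1086.33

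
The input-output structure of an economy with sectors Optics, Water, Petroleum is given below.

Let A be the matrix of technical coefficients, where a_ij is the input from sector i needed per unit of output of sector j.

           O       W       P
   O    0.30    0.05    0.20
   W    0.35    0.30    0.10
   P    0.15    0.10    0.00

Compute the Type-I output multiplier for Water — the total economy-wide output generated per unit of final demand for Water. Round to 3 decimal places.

m_W = 1.872

I − A =
  [   0.70    -0.05    -0.20]
  [  -0.35     0.70    -0.10]
  [  -0.15    -0.10     1.00]
Cofactors of I−A, C_ij = (−1)^(i+j)·(minor ij) (rows/columns in the sector order above):
  C_11 = (0.70)(1.00) − (-0.10)(-0.10) = 0.6900
  C_12 = −[(-0.35)(1.00) − (-0.10)(-0.15)] = 0.3650
  C_13 = (-0.35)(-0.10) − (0.70)(-0.15) = 0.1400
  C_21 = −[(-0.05)(1.00) − (-0.20)(-0.10)] = 0.0700
  C_22 = (0.70)(1.00) − (-0.20)(-0.15) = 0.6700
  C_23 = −[(0.70)(-0.10) − (-0.05)(-0.15)] = 0.0775
  C_31 = (-0.05)(-0.10) − (-0.20)(0.70) = 0.1450
  C_32 = −[(0.70)(-0.10) − (-0.20)(-0.35)] = 0.1400
  C_33 = (0.70)(0.70) − (-0.05)(-0.35) = 0.4725
det(I−A) = Σ_j (I−A)_1j·C_1j = (0.70)(0.6900) + (-0.05)(0.3650) + (-0.20)(0.1400) = 0.43675
adj(I−A) = Cᵀ =
  [ 0.6900   0.0700   0.1450]
  [ 0.3650   0.6700   0.1400]
  [ 0.1400   0.0775   0.4725]
(I − A)⁻¹ = adj(I−A) / det(I−A) ≈
  [   1.5799     0.1603     0.3320]
  [   0.8357     1.5341     0.3205]
  [   0.3205     0.1774     1.0819]
The output multiplier for sector j is the column-j sum of the Leontief inverse (I − A)⁻¹ = adj(I−A) / det(I−A).
Column W of adj(I−A): (0.0700, 0.6700, 0.0775); det(I−A) = 0.43675.
m_W = (0.0700 + 0.6700 + 0.0775) / 0.43675 = 0.8175 / 0.43675 ≈ 1.872.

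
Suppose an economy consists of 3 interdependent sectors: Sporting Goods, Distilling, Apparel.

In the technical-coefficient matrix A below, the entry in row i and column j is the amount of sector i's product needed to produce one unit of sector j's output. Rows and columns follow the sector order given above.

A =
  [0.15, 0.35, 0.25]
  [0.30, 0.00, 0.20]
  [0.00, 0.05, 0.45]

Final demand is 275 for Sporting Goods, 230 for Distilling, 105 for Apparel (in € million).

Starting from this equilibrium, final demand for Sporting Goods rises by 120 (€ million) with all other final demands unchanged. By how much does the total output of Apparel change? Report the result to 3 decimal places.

I − A =
  [   0.85    -0.35    -0.25]
  [  -0.30     1.00    -0.20]
  [   0.00    -0.05     0.55]
Cofactors of I−A, C_ij = (−1)^(i+j)·(minor ij) (rows/columns in the sector order above):
  C_11 = (1.00)(0.55) − (-0.20)(-0.05) = 0.5400
  C_12 = −[(-0.30)(0.55) − (-0.20)(0.00)] = 0.1650
  C_13 = (-0.30)(-0.05) − (1.00)(0.00) = 0.0150
  C_21 = −[(-0.35)(0.55) − (-0.25)(-0.05)] = 0.2050
  C_22 = (0.85)(0.55) − (-0.25)(0.00) = 0.4675
  C_23 = −[(0.85)(-0.05) − (-0.35)(0.00)] = 0.0425
  C_31 = (-0.35)(-0.20) − (-0.25)(1.00) = 0.3200
  C_32 = −[(0.85)(-0.20) − (-0.25)(-0.30)] = 0.2450
  C_33 = (0.85)(1.00) − (-0.35)(-0.30) = 0.7450
det(I−A) = Σ_j (I−A)_1j·C_1j = (0.85)(0.5400) + (-0.35)(0.1650) + (-0.25)(0.0150) = 0.3975
adj(I−A) = Cᵀ =
  [ 0.5400   0.2050   0.3200]
  [ 0.1650   0.4675   0.2450]
  [ 0.0150   0.0425   0.7450]
(I − A)⁻¹ = adj(I−A) / det(I−A) ≈
  [   1.3585     0.5157     0.8050]
  [   0.4151     1.1761     0.6164]
  [   0.0377     0.1069     1.8742]
Δx = (I − A)⁻¹ Δd with Δd having +120 in the Sporting Goods component and 0 elsewhere.
So Δx_3 = L_31 · (+120), where L_31 = adj(I−A)_31 / det(I−A) = 0.0150 / 0.3975.
Δx_3 = 0.0150 × (+120) / 0.3975 = 1.80 / 0.3975 ≈ 4.528.

Δx_3 = 4.528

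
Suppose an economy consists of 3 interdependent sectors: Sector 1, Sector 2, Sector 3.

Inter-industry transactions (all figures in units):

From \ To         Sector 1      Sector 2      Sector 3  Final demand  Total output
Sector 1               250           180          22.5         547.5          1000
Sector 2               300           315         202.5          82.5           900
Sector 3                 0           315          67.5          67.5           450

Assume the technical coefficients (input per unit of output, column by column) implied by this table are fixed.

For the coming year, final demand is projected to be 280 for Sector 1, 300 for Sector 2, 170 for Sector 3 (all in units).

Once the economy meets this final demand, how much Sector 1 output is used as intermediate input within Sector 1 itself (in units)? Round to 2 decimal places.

Technical coefficients a_ij = z_ij / X_j:
  a_11 = 250/1000 = 0.25, a_21 = 300/1000 = 0.30, a_31 = 0/1000 = 0.00
  a_12 = 180/900 = 0.20, a_22 = 315/900 = 0.35, a_32 = 315/900 = 0.35
  a_13 = 22.5/450 = 0.05, a_23 = 202.5/450 = 0.45, a_33 = 67.5/450 = 0.15
I − A =
  [   0.75    -0.20    -0.05]
  [  -0.30     0.65    -0.45]
  [   0.00    -0.35     0.85]
Cofactors of I−A, C_ij = (−1)^(i+j)·(minor ij) (rows/columns in the sector order above):
  C_11 = (0.65)(0.85) − (-0.45)(-0.35) = 0.3950
  C_12 = −[(-0.30)(0.85) − (-0.45)(0.00)] = 0.2550
  C_13 = (-0.30)(-0.35) − (0.65)(0.00) = 0.1050
  C_21 = −[(-0.20)(0.85) − (-0.05)(-0.35)] = 0.1875
  C_22 = (0.75)(0.85) − (-0.05)(0.00) = 0.6375
  C_23 = −[(0.75)(-0.35) − (-0.20)(0.00)] = 0.2625
  C_31 = (-0.20)(-0.45) − (-0.05)(0.65) = 0.1225
  C_32 = −[(0.75)(-0.45) − (-0.05)(-0.30)] = 0.3525
  C_33 = (0.75)(0.65) − (-0.20)(-0.30) = 0.4275
det(I−A) = Σ_j (I−A)_1j·C_1j = (0.75)(0.3950) + (-0.20)(0.2550) + (-0.05)(0.1050) = 0.2400
adj(I−A) = Cᵀ =
  [ 0.3950   0.1875   0.1225]
  [ 0.2550   0.6375   0.3525]
  [ 0.1050   0.2625   0.4275]
(I − A)⁻¹ = adj(I−A) / det(I−A) ≈
  [   1.6458     0.7813     0.5104]
  [   1.0625     2.6563     1.4688]
  [   0.4375     1.0938     1.7813]
First solve x = (I − A)⁻¹ d = adj(I−A)·d / det(I−A); in particular x_1 = (0.3950·280 + 0.1875·300 + 0.1225·170) / 0.2400 = 187.675 / 0.2400 ≈ 781.9792.
Intermediate flow from 1 to 1: z_11 = a_11 · x_1 = 0.25 × 187.675 / 0.2400 = 46.91875 / 0.2400 ≈ 195.49.

z_11 = 195.49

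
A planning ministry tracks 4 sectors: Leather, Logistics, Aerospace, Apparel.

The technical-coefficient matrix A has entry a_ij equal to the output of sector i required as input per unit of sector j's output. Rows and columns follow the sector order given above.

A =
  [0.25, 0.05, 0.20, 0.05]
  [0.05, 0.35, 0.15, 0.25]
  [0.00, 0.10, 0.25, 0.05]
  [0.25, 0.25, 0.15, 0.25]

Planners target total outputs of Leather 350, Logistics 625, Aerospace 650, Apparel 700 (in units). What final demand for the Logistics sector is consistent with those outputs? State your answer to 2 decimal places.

d_2 = 116.25

I − A =
  [   0.75    -0.05    -0.20    -0.05]
  [  -0.05     0.65    -0.15    -0.25]
  [   0.00    -0.10     0.75    -0.05]
  [  -0.25    -0.25    -0.15     0.75]
d = (I − A) x:
  d_1 = (+0.75)·350 + (-0.05)·625 + (-0.20)·650 + (-0.05)·700 = 66.25
  d_2 = (-0.05)·350 + (+0.65)·625 + (-0.15)·650 + (-0.25)·700 = 116.25
  d_3 = (+0.00)·350 + (-0.10)·625 + (+0.75)·650 + (-0.05)·700 = 390.00
  d_4 = (-0.25)·350 + (-0.25)·625 + (-0.15)·650 + (+0.75)·700 = 183.75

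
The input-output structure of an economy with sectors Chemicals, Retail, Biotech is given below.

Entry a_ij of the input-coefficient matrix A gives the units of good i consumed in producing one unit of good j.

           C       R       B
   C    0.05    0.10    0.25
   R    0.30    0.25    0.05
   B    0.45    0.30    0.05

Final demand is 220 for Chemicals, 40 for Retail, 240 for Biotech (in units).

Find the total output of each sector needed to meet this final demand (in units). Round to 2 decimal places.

x_C = 393.24, x_R = 245.05, x_B = 516.29

I − A =
  [   0.95    -0.10    -0.25]
  [  -0.30     0.75    -0.05]
  [  -0.45    -0.30     0.95]
Cofactors of I−A, C_ij = (−1)^(i+j)·(minor ij) (rows/columns in the sector order above):
  C_11 = (0.75)(0.95) − (-0.05)(-0.30) = 0.6975
  C_12 = −[(-0.30)(0.95) − (-0.05)(-0.45)] = 0.3075
  C_13 = (-0.30)(-0.30) − (0.75)(-0.45) = 0.4275
  C_21 = −[(-0.10)(0.95) − (-0.25)(-0.30)] = 0.1700
  C_22 = (0.95)(0.95) − (-0.25)(-0.45) = 0.7900
  C_23 = −[(0.95)(-0.30) − (-0.10)(-0.45)] = 0.3300
  C_31 = (-0.10)(-0.05) − (-0.25)(0.75) = 0.1925
  C_32 = −[(0.95)(-0.05) − (-0.25)(-0.30)] = 0.1225
  C_33 = (0.95)(0.75) − (-0.10)(-0.30) = 0.6825
det(I−A) = Σ_j (I−A)_1j·C_1j = (0.95)(0.6975) + (-0.10)(0.3075) + (-0.25)(0.4275) = 0.5250
adj(I−A) = Cᵀ =
  [ 0.6975   0.1700   0.1925]
  [ 0.3075   0.7900   0.1225]
  [ 0.4275   0.3300   0.6825]
(I − A)⁻¹ = adj(I−A) / det(I−A) ≈
  [   1.3286     0.3238     0.3667]
  [   0.5857     1.5048     0.2333]
  [   0.8143     0.6286     1.3000]
x = (I − A)⁻¹ d = adj(I−A)·d / det(I−A), with det(I−A) = 0.5250:
  x_C = (0.6975·220 + 0.1700·40 + 0.1925·240) / 0.5250 = 206.45 / 0.5250 ≈ 393.24
  x_R = (0.3075·220 + 0.7900·40 + 0.1225·240) / 0.5250 = 128.65 / 0.5250 ≈ 245.05
  x_B = (0.4275·220 + 0.3300·40 + 0.6825·240) / 0.5250 = 271.05 / 0.5250 ≈ 516.29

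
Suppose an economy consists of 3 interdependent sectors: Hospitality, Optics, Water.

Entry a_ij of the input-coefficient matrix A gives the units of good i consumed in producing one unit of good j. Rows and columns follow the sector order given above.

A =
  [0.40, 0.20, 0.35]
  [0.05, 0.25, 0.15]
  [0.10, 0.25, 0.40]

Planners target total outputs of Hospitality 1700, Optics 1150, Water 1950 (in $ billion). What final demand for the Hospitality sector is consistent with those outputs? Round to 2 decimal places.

d_1 = 107.50

I − A =
  [   0.60    -0.20    -0.35]
  [  -0.05     0.75    -0.15]
  [  -0.10    -0.25     0.60]
d = (I − A) x:
  d_1 = (+0.60)·1700 + (-0.20)·1150 + (-0.35)·1950 = 107.50
  d_2 = (-0.05)·1700 + (+0.75)·1150 + (-0.15)·1950 = 485.00
  d_3 = (-0.10)·1700 + (-0.25)·1150 + (+0.60)·1950 = 712.50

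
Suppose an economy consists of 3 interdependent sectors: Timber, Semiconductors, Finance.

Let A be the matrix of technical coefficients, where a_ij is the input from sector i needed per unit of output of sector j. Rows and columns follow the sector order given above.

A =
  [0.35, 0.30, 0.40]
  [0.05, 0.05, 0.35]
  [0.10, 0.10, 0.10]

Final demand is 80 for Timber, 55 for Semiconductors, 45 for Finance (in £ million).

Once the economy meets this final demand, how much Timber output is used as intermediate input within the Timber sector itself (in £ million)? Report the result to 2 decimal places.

z_11 = 77.97

I − A =
  [   0.65    -0.30    -0.40]
  [  -0.05     0.95    -0.35]
  [  -0.10    -0.10     0.90]
Cofactors of I−A, C_ij = (−1)^(i+j)·(minor ij) (rows/columns in the sector order above):
  C_11 = (0.95)(0.90) − (-0.35)(-0.10) = 0.8200
  C_12 = −[(-0.05)(0.90) − (-0.35)(-0.10)] = 0.0800
  C_13 = (-0.05)(-0.10) − (0.95)(-0.10) = 0.1000
  C_21 = −[(-0.30)(0.90) − (-0.40)(-0.10)] = 0.3100
  C_22 = (0.65)(0.90) − (-0.40)(-0.10) = 0.5450
  C_23 = −[(0.65)(-0.10) − (-0.30)(-0.10)] = 0.0950
  C_31 = (-0.30)(-0.35) − (-0.40)(0.95) = 0.4850
  C_32 = −[(0.65)(-0.35) − (-0.40)(-0.05)] = 0.2475
  C_33 = (0.65)(0.95) − (-0.30)(-0.05) = 0.6025
det(I−A) = Σ_j (I−A)_1j·C_1j = (0.65)(0.8200) + (-0.30)(0.0800) + (-0.40)(0.1000) = 0.4690
adj(I−A) = Cᵀ =
  [ 0.8200   0.3100   0.4850]
  [ 0.0800   0.5450   0.2475]
  [ 0.1000   0.0950   0.6025]
(I − A)⁻¹ = adj(I−A) / det(I−A) ≈
  [   1.7484     0.6610     1.0341]
  [   0.1706     1.1620     0.5277]
  [   0.2132     0.2026     1.2846]
First solve x = (I − A)⁻¹ d = adj(I−A)·d / det(I−A); in particular x_1 = (0.8200·80 + 0.3100·55 + 0.4850·45) / 0.4690 = 104.475 / 0.4690 ≈ 222.7612.
Intermediate flow from 1 to 1: z_11 = a_11 · x_1 = 0.35 × 104.475 / 0.4690 = 36.56625 / 0.4690 ≈ 77.97.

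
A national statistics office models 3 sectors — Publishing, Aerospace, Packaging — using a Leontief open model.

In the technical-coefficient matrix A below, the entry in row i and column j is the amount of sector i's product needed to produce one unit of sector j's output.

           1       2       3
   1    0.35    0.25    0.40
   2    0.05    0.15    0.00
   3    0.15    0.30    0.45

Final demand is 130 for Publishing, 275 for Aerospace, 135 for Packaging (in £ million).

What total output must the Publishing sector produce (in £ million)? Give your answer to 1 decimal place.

I − A =
  [   0.65    -0.25    -0.40]
  [  -0.05     0.85     0.00]
  [  -0.15    -0.30     0.55]
Cofactors of I−A, C_ij = (−1)^(i+j)·(minor ij) (rows/columns in the sector order above):
  C_11 = (0.85)(0.55) − (0.00)(-0.30) = 0.4675
  C_12 = −[(-0.05)(0.55) − (0.00)(-0.15)] = 0.0275
  C_13 = (-0.05)(-0.30) − (0.85)(-0.15) = 0.1425
  C_21 = −[(-0.25)(0.55) − (-0.40)(-0.30)] = 0.2575
  C_22 = (0.65)(0.55) − (-0.40)(-0.15) = 0.2975
  C_23 = −[(0.65)(-0.30) − (-0.25)(-0.15)] = 0.2325
  C_31 = (-0.25)(0.00) − (-0.40)(0.85) = 0.3400
  C_32 = −[(0.65)(0.00) − (-0.40)(-0.05)] = 0.0200
  C_33 = (0.65)(0.85) − (-0.25)(-0.05) = 0.5400
det(I−A) = Σ_j (I−A)_1j·C_1j = (0.65)(0.4675) + (-0.25)(0.0275) + (-0.40)(0.1425) = 0.2400
adj(I−A) = Cᵀ =
  [ 0.4675   0.2575   0.3400]
  [ 0.0275   0.2975   0.0200]
  [ 0.1425   0.2325   0.5400]
(I − A)⁻¹ = adj(I−A) / det(I−A) ≈
  [   1.9479     1.0729     1.4167]
  [   0.1146     1.2396     0.0833]
  [   0.5938     0.9688     2.2500]
x = (I − A)⁻¹ d = adj(I−A)·d / det(I−A), with det(I−A) = 0.2400:
  x_1 = (0.4675·130 + 0.2575·275 + 0.3400·135) / 0.2400 = 177.4875 / 0.2400 ≈ 739.5
  x_2 = (0.0275·130 + 0.2975·275 + 0.0200·135) / 0.2400 = 88.0875 / 0.2400 ≈ 367.0
  x_3 = (0.1425·130 + 0.2325·275 + 0.5400·135) / 0.2400 = 155.3625 / 0.2400 ≈ 647.3

x_1 = 739.5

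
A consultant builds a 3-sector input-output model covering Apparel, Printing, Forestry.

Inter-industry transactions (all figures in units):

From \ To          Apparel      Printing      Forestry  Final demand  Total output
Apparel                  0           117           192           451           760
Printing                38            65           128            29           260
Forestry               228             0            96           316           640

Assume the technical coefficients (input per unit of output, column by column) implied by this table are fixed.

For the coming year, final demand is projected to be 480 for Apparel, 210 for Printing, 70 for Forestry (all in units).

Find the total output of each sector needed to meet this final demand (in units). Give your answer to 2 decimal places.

x_A = 779.53, x_P = 427.30, x_F = 357.48

Technical coefficients a_ij = z_ij / X_j:
  a_AA = 0/760 = 0.00, a_PA = 38/760 = 0.05, a_FA = 228/760 = 0.30
  a_AP = 117/260 = 0.45, a_PP = 65/260 = 0.25, a_FP = 0/260 = 0.00
  a_AF = 192/640 = 0.30, a_PF = 128/640 = 0.20, a_FF = 96/640 = 0.15
I − A =
  [   1.00    -0.45    -0.30]
  [  -0.05     0.75    -0.20]
  [  -0.30     0.00     0.85]
Cofactors of I−A, C_ij = (−1)^(i+j)·(minor ij) (rows/columns in the sector order above):
  C_11 = (0.75)(0.85) − (-0.20)(0.00) = 0.6375
  C_12 = −[(-0.05)(0.85) − (-0.20)(-0.30)] = 0.1025
  C_13 = (-0.05)(0.00) − (0.75)(-0.30) = 0.2250
  C_21 = −[(-0.45)(0.85) − (-0.30)(0.00)] = 0.3825
  C_22 = (1.00)(0.85) − (-0.30)(-0.30) = 0.7600
  C_23 = −[(1.00)(0.00) − (-0.45)(-0.30)] = 0.1350
  C_31 = (-0.45)(-0.20) − (-0.30)(0.75) = 0.3150
  C_32 = −[(1.00)(-0.20) − (-0.30)(-0.05)] = 0.2150
  C_33 = (1.00)(0.75) − (-0.45)(-0.05) = 0.7275
det(I−A) = Σ_j (I−A)_1j·C_1j = (1.00)(0.6375) + (-0.45)(0.1025) + (-0.30)(0.2250) = 0.523875
adj(I−A) = Cᵀ =
  [ 0.6375   0.3825   0.3150]
  [ 0.1025   0.7600   0.2150]
  [ 0.2250   0.1350   0.7275]
(I − A)⁻¹ = adj(I−A) / det(I−A) ≈
  [   1.2169     0.7301     0.6013]
  [   0.1957     1.4507     0.4104]
  [   0.4295     0.2577     1.3887]
x = (I − A)⁻¹ d = adj(I−A)·d / det(I−A), with det(I−A) = 0.523875:
  x_A = (0.6375·480 + 0.3825·210 + 0.3150·70) / 0.523875 = 408.375 / 0.523875 ≈ 779.53
  x_P = (0.1025·480 + 0.7600·210 + 0.2150·70) / 0.523875 = 223.85 / 0.523875 ≈ 427.30
  x_F = (0.2250·480 + 0.1350·210 + 0.7275·70) / 0.523875 = 187.275 / 0.523875 ≈ 357.48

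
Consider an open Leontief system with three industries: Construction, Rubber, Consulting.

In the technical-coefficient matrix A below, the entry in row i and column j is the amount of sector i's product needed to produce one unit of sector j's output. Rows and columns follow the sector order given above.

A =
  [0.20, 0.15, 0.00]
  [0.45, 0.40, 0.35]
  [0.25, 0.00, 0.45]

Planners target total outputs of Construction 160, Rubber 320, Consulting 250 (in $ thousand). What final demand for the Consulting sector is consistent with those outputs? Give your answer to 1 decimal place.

I − A =
  [   0.80    -0.15     0.00]
  [  -0.45     0.60    -0.35]
  [  -0.25     0.00     0.55]
d = (I − A) x:
  d_1 = (+0.80)·160 + (-0.15)·320 + (+0.00)·250 = 80.0
  d_2 = (-0.45)·160 + (+0.60)·320 + (-0.35)·250 = 32.5
  d_3 = (-0.25)·160 + (+0.00)·320 + (+0.55)·250 = 97.5

d_3 = 97.5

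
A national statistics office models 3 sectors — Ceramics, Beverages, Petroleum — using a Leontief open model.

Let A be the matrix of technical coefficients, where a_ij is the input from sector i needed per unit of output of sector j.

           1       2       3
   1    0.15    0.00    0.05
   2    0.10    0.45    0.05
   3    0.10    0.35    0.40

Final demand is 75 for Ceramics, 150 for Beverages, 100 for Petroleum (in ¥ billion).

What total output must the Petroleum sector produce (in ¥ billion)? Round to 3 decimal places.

x_3 = 375.778

I − A =
  [   0.85     0.00    -0.05]
  [  -0.10     0.55    -0.05]
  [  -0.10    -0.35     0.60]
Cofactors of I−A, C_ij = (−1)^(i+j)·(minor ij) (rows/columns in the sector order above):
  C_11 = (0.55)(0.60) − (-0.05)(-0.35) = 0.3125
  C_12 = −[(-0.10)(0.60) − (-0.05)(-0.10)] = 0.0650
  C_13 = (-0.10)(-0.35) − (0.55)(-0.10) = 0.0900
  C_21 = −[(0.00)(0.60) − (-0.05)(-0.35)] = 0.0175
  C_22 = (0.85)(0.60) − (-0.05)(-0.10) = 0.5050
  C_23 = −[(0.85)(-0.35) − (0.00)(-0.10)] = 0.2975
  C_31 = (0.00)(-0.05) − (-0.05)(0.55) = 0.0275
  C_32 = −[(0.85)(-0.05) − (-0.05)(-0.10)] = 0.0475
  C_33 = (0.85)(0.55) − (0.00)(-0.10) = 0.4675
det(I−A) = Σ_j (I−A)_1j·C_1j = (0.85)(0.3125) + (0.00)(0.0650) + (-0.05)(0.0900) = 0.261125
adj(I−A) = Cᵀ =
  [ 0.3125   0.0175   0.0275]
  [ 0.0650   0.5050   0.0475]
  [ 0.0900   0.2975   0.4675]
(I − A)⁻¹ = adj(I−A) / det(I−A) ≈
  [   1.1967     0.0670     0.1053]
  [   0.2489     1.9339     0.1819]
  [   0.3447     1.1393     1.7903]
x = (I − A)⁻¹ d = adj(I−A)·d / det(I−A), with det(I−A) = 0.261125:
  x_1 = (0.3125·75 + 0.0175·150 + 0.0275·100) / 0.261125 = 28.8125 / 0.261125 ≈ 110.340
  x_2 = (0.0650·75 + 0.5050·150 + 0.0475·100) / 0.261125 = 85.375 / 0.261125 ≈ 326.951
  x_3 = (0.0900·75 + 0.2975·150 + 0.4675·100) / 0.261125 = 98.125 / 0.261125 ≈ 375.778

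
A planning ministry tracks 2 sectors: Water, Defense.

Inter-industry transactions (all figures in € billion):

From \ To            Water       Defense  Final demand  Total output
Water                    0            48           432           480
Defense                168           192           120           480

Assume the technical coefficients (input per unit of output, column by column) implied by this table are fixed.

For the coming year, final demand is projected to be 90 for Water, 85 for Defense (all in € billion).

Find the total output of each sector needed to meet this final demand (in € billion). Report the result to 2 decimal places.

Technical coefficients a_ij = z_ij / X_j:
  a_WW = 0/480 = 0.00, a_DW = 168/480 = 0.35
  a_WD = 48/480 = 0.10, a_DD = 192/480 = 0.40
I − A =
  [   1.00    -0.10]
  [  -0.35     0.60]
det(I−A) = (1.00)(0.60) − (-0.10)(-0.35) = 0.5650
adj(I−A) = [[0.60, 0.10], [0.35, 1.00]]
(I − A)⁻¹ = adj(I−A) / det(I−A) ≈
  [   1.0619     0.1770]
  [   0.6195     1.7699]
x = (I − A)⁻¹ d = adj(I−A)·d / det(I−A), with det(I−A) = 0.5650:
  x_W = (0.60·90 + 0.10·85) / 0.5650 = 62.50 / 0.5650 ≈ 110.62
  x_D = (0.35·90 + 1.00·85) / 0.5650 = 116.50 / 0.5650 ≈ 206.19

x_W = 110.62, x_D = 206.19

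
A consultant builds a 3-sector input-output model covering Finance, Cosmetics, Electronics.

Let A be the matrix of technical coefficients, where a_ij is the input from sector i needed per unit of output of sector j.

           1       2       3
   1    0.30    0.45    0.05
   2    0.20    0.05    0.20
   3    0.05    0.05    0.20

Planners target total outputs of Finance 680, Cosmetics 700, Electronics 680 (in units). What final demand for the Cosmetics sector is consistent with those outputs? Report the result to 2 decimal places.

d_2 = 393.00

I − A =
  [   0.70    -0.45    -0.05]
  [  -0.20     0.95    -0.20]
  [  -0.05    -0.05     0.80]
d = (I − A) x:
  d_1 = (+0.70)·680 + (-0.45)·700 + (-0.05)·680 = 127.00
  d_2 = (-0.20)·680 + (+0.95)·700 + (-0.20)·680 = 393.00
  d_3 = (-0.05)·680 + (-0.05)·700 + (+0.80)·680 = 475.00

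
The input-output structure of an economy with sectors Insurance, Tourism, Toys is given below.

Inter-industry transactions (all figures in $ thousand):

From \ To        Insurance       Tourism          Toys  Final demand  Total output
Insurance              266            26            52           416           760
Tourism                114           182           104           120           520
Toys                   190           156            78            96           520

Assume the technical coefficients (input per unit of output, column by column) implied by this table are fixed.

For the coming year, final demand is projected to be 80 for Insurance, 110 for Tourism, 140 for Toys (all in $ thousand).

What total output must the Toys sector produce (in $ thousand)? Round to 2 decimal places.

x_3 = 335.71

Technical coefficients a_ij = z_ij / X_j:
  a_11 = 266/760 = 0.35, a_21 = 114/760 = 0.15, a_31 = 190/760 = 0.25
  a_12 = 26/520 = 0.05, a_22 = 182/520 = 0.35, a_32 = 156/520 = 0.30
  a_13 = 52/520 = 0.10, a_23 = 104/520 = 0.20, a_33 = 78/520 = 0.15
I − A =
  [   0.65    -0.05    -0.10]
  [  -0.15     0.65    -0.20]
  [  -0.25    -0.30     0.85]
Cofactors of I−A, C_ij = (−1)^(i+j)·(minor ij) (rows/columns in the sector order above):
  C_11 = (0.65)(0.85) − (-0.20)(-0.30) = 0.4925
  C_12 = −[(-0.15)(0.85) − (-0.20)(-0.25)] = 0.1775
  C_13 = (-0.15)(-0.30) − (0.65)(-0.25) = 0.2075
  C_21 = −[(-0.05)(0.85) − (-0.10)(-0.30)] = 0.0725
  C_22 = (0.65)(0.85) − (-0.10)(-0.25) = 0.5275
  C_23 = −[(0.65)(-0.30) − (-0.05)(-0.25)] = 0.2075
  C_31 = (-0.05)(-0.20) − (-0.10)(0.65) = 0.0750
  C_32 = −[(0.65)(-0.20) − (-0.10)(-0.15)] = 0.1450
  C_33 = (0.65)(0.65) − (-0.05)(-0.15) = 0.4150
det(I−A) = Σ_j (I−A)_1j·C_1j = (0.65)(0.4925) + (-0.05)(0.1775) + (-0.10)(0.2075) = 0.2905
adj(I−A) = Cᵀ =
  [ 0.4925   0.0725   0.0750]
  [ 0.1775   0.5275   0.1450]
  [ 0.2075   0.2075   0.4150]
(I − A)⁻¹ = adj(I−A) / det(I−A) ≈
  [   1.6954     0.2496     0.2582]
  [   0.6110     1.8158     0.4991]
  [   0.7143     0.7143     1.4286]
x = (I − A)⁻¹ d = adj(I−A)·d / det(I−A), with det(I−A) = 0.2905:
  x_1 = (0.4925·80 + 0.0725·110 + 0.0750·140) / 0.2905 = 57.875 / 0.2905 ≈ 199.23
  x_2 = (0.1775·80 + 0.5275·110 + 0.1450·140) / 0.2905 = 92.525 / 0.2905 ≈ 318.50
  x_3 = (0.2075·80 + 0.2075·110 + 0.4150·140) / 0.2905 = 97.525 / 0.2905 ≈ 335.71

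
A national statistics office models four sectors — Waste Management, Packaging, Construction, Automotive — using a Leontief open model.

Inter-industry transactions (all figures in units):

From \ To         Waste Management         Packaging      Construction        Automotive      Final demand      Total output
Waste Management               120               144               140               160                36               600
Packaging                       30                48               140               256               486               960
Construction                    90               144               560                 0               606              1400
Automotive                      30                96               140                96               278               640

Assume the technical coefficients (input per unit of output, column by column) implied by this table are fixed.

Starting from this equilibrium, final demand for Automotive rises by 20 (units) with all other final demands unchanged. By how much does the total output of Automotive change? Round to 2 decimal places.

Δx_4 = 26.33

Technical coefficients a_ij = z_ij / X_j:
  a_11 = 120/600 = 0.20, a_21 = 30/600 = 0.05, a_31 = 90/600 = 0.15, a_41 = 30/600 = 0.05
  a_12 = 144/960 = 0.15, a_22 = 48/960 = 0.05, a_32 = 144/960 = 0.15, a_42 = 96/960 = 0.10
  a_13 = 140/1400 = 0.10, a_23 = 140/1400 = 0.10, a_33 = 560/1400 = 0.40, a_43 = 140/1400 = 0.10
  a_14 = 160/640 = 0.25, a_24 = 256/640 = 0.40, a_34 = 0/640 = 0.00, a_44 = 96/640 = 0.15
I − A =
  [   0.80    -0.15    -0.10    -0.25]
  [  -0.05     0.95    -0.10    -0.40]
  [  -0.15    -0.15     0.60     0.00]
  [  -0.05    -0.10    -0.10     0.85]
Compute the cofactors C_ij = (−1)^(i+j)·(3×3 minor ij) of I−A; the adjugate is their transpose:
adj(I−A) = Cᵀ =
  [ 0.44175   0.10800   0.12175   0.18075]
  [ 0.05625   0.38400   0.10625   0.19725]
  [ 0.12450   0.12300   0.59150   0.09450]
  [ 0.04725   0.06600   0.08925   0.42225]
det(I−A) = Σ_j (I−A)_1j·C_1j = (0.80)(0.44175) + (-0.15)(0.05625) + (-0.10)(0.12450) + (-0.25)(0.04725) = 0.3207
(I − A)⁻¹ = adj(I−A) / det(I−A) ≈
  [   1.3775     0.3368     0.3796     0.5636]
  [   0.1754     1.1974     0.3313     0.6151]
  [   0.3882     0.3835     1.8444     0.2947]
  [   0.1473     0.2058     0.2783     1.3167]
Δx = (I − A)⁻¹ Δd with Δd having +20 in the Automotive component and 0 elsewhere.
So Δx_4 = L_44 · (+20), where L_44 = adj(I−A)_44 / det(I−A) = 0.42225 / 0.3207.
Δx_4 = 0.42225 × (+20) / 0.3207 = 8.445 / 0.3207 ≈ 26.33.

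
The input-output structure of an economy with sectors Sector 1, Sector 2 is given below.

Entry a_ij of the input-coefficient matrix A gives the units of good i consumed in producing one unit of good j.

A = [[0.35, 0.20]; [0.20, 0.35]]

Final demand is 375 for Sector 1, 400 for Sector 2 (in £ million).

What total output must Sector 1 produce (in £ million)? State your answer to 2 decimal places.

I − A =
  [   0.65    -0.20]
  [  -0.20     0.65]
det(I−A) = (0.65)(0.65) − (-0.20)(-0.20) = 0.3825
adj(I−A) = [[0.65, 0.20], [0.20, 0.65]]
(I − A)⁻¹ = adj(I−A) / det(I−A) ≈
  [   1.6993     0.5229]
  [   0.5229     1.6993]
x = (I − A)⁻¹ d = adj(I−A)·d / det(I−A), with det(I−A) = 0.3825:
  x_1 = (0.65·375 + 0.20·400) / 0.3825 = 323.75 / 0.3825 ≈ 846.41
  x_2 = (0.20·375 + 0.65·400) / 0.3825 = 335.00 / 0.3825 ≈ 875.82

x_1 = 846.41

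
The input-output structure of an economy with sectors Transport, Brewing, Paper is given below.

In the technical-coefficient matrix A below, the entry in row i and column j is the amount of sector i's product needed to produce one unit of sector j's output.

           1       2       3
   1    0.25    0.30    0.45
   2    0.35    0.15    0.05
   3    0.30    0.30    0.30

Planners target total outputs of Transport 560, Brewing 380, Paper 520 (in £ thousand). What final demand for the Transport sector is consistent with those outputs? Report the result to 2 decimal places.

I − A =
  [   0.75    -0.30    -0.45]
  [  -0.35     0.85    -0.05]
  [  -0.30    -0.30     0.70]
d = (I − A) x:
  d_1 = (+0.75)·560 + (-0.30)·380 + (-0.45)·520 = 72.00
  d_2 = (-0.35)·560 + (+0.85)·380 + (-0.05)·520 = 101.00
  d_3 = (-0.30)·560 + (-0.30)·380 + (+0.70)·520 = 82.00

d_1 = 72.00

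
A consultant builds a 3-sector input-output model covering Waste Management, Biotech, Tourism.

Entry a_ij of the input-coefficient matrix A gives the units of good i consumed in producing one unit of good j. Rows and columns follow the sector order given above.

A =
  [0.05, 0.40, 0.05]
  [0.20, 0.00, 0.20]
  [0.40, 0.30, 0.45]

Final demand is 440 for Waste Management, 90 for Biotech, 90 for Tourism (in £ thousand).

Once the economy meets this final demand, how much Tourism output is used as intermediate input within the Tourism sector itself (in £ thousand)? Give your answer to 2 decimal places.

z_33 = 393.83

I − A =
  [   0.95    -0.40    -0.05]
  [  -0.20     1.00    -0.20]
  [  -0.40    -0.30     0.55]
Cofactors of I−A, C_ij = (−1)^(i+j)·(minor ij) (rows/columns in the sector order above):
  C_11 = (1.00)(0.55) − (-0.20)(-0.30) = 0.4900
  C_12 = −[(-0.20)(0.55) − (-0.20)(-0.40)] = 0.1900
  C_13 = (-0.20)(-0.30) − (1.00)(-0.40) = 0.4600
  C_21 = −[(-0.40)(0.55) − (-0.05)(-0.30)] = 0.2350
  C_22 = (0.95)(0.55) − (-0.05)(-0.40) = 0.5025
  C_23 = −[(0.95)(-0.30) − (-0.40)(-0.40)] = 0.4450
  C_31 = (-0.40)(-0.20) − (-0.05)(1.00) = 0.1300
  C_32 = −[(0.95)(-0.20) − (-0.05)(-0.20)] = 0.2000
  C_33 = (0.95)(1.00) − (-0.40)(-0.20) = 0.8700
det(I−A) = Σ_j (I−A)_1j·C_1j = (0.95)(0.4900) + (-0.40)(0.1900) + (-0.05)(0.4600) = 0.3665
adj(I−A) = Cᵀ =
  [ 0.4900   0.2350   0.1300]
  [ 0.1900   0.5025   0.2000]
  [ 0.4600   0.4450   0.8700]
(I − A)⁻¹ = adj(I−A) / det(I−A) ≈
  [   1.3370     0.6412     0.3547]
  [   0.5184     1.3711     0.5457]
  [   1.2551     1.2142     2.3738]
First solve x = (I − A)⁻¹ d = adj(I−A)·d / det(I−A); in particular x_3 = (0.4600·440 + 0.4450·90 + 0.8700·90) / 0.3665 = 320.75 / 0.3665 ≈ 875.1705.
Intermediate flow from 3 to 3: z_33 = a_33 · x_3 = 0.45 × 320.75 / 0.3665 = 144.3375 / 0.3665 ≈ 393.83.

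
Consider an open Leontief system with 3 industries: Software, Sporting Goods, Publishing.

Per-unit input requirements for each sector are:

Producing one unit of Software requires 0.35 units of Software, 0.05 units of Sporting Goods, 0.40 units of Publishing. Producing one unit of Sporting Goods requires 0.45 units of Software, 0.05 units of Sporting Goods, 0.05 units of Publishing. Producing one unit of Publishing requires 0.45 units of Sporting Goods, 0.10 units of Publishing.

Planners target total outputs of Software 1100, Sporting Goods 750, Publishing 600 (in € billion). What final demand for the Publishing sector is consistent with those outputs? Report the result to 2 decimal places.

d_3 = 62.50

I − A =
  [   0.65    -0.45     0.00]
  [  -0.05     0.95    -0.45]
  [  -0.40    -0.05     0.90]
d = (I − A) x:
  d_1 = (+0.65)·1100 + (-0.45)·750 + (+0.00)·600 = 377.50
  d_2 = (-0.05)·1100 + (+0.95)·750 + (-0.45)·600 = 387.50
  d_3 = (-0.40)·1100 + (-0.05)·750 + (+0.90)·600 = 62.50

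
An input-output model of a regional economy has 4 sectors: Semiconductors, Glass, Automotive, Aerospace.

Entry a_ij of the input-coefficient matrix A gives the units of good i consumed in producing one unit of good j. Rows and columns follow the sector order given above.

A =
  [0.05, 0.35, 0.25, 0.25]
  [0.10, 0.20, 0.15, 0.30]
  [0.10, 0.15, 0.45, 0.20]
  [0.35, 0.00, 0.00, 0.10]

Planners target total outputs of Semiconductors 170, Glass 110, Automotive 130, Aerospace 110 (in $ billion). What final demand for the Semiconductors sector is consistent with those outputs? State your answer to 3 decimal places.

d_1 = 63.000

I − A =
  [   0.95    -0.35    -0.25    -0.25]
  [  -0.10     0.80    -0.15    -0.30]
  [  -0.10    -0.15     0.55    -0.20]
  [  -0.35     0.00     0.00     0.90]
d = (I − A) x:
  d_1 = (+0.95)·170 + (-0.35)·110 + (-0.25)·130 + (-0.25)·110 = 63.000
  d_2 = (-0.10)·170 + (+0.80)·110 + (-0.15)·130 + (-0.30)·110 = 18.500
  d_3 = (-0.10)·170 + (-0.15)·110 + (+0.55)·130 + (-0.20)·110 = 16.000
  d_4 = (-0.35)·170 + (+0.00)·110 + (+0.00)·130 + (+0.90)·110 = 39.500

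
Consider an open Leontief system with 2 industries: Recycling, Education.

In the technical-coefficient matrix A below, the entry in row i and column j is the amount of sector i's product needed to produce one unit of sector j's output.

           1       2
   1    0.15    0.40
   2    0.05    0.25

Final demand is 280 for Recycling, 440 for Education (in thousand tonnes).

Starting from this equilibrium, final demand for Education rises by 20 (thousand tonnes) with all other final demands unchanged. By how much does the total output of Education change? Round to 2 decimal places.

I − A =
  [   0.85    -0.40]
  [  -0.05     0.75]
det(I−A) = (0.85)(0.75) − (-0.40)(-0.05) = 0.6175
adj(I−A) = [[0.75, 0.40], [0.05, 0.85]]
(I − A)⁻¹ = adj(I−A) / det(I−A) ≈
  [   1.2146     0.6478]
  [   0.0810     1.3765]
Δx = (I − A)⁻¹ Δd with Δd having +20 in the Education component and 0 elsewhere.
So Δx_2 = L_22 · (+20), where L_22 = adj(I−A)_22 / det(I−A) = 0.85 / 0.6175.
Δx_2 = 0.85 × (+20) / 0.6175 = 17.00 / 0.6175 ≈ 27.53.

Δx_2 = 27.53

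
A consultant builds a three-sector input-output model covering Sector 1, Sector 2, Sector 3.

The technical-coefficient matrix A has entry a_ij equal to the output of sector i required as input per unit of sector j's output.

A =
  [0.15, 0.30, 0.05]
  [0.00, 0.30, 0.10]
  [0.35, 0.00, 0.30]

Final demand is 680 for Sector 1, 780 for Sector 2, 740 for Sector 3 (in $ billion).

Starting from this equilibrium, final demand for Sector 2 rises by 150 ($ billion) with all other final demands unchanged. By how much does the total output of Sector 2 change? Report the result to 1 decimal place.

Δx_2 = 220.0

I − A =
  [   0.85    -0.30    -0.05]
  [   0.00     0.70    -0.10]
  [  -0.35     0.00     0.70]
Cofactors of I−A, C_ij = (−1)^(i+j)·(minor ij) (rows/columns in the sector order above):
  C_11 = (0.70)(0.70) − (-0.10)(0.00) = 0.4900
  C_12 = −[(0.00)(0.70) − (-0.10)(-0.35)] = 0.0350
  C_13 = (0.00)(0.00) − (0.70)(-0.35) = 0.2450
  C_21 = −[(-0.30)(0.70) − (-0.05)(0.00)] = 0.2100
  C_22 = (0.85)(0.70) − (-0.05)(-0.35) = 0.5775
  C_23 = −[(0.85)(0.00) − (-0.30)(-0.35)] = 0.1050
  C_31 = (-0.30)(-0.10) − (-0.05)(0.70) = 0.0650
  C_32 = −[(0.85)(-0.10) − (-0.05)(0.00)] = 0.0850
  C_33 = (0.85)(0.70) − (-0.30)(0.00) = 0.5950
det(I−A) = Σ_j (I−A)_1j·C_1j = (0.85)(0.4900) + (-0.30)(0.0350) + (-0.05)(0.2450) = 0.39375
adj(I−A) = Cᵀ =
  [ 0.4900   0.2100   0.0650]
  [ 0.0350   0.5775   0.0850]
  [ 0.2450   0.1050   0.5950]
(I − A)⁻¹ = adj(I−A) / det(I−A) ≈
  [   1.2444     0.5333     0.1651]
  [   0.0889     1.4667     0.2159]
  [   0.6222     0.2667     1.5111]
Δx = (I − A)⁻¹ Δd with Δd having +150 in the Sector 2 component and 0 elsewhere.
So Δx_2 = L_22 · (+150), where L_22 = adj(I−A)_22 / det(I−A) = 0.5775 / 0.39375.
Δx_2 = 0.5775 × (+150) / 0.39375 = 86.625 / 0.39375 = 220.0.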